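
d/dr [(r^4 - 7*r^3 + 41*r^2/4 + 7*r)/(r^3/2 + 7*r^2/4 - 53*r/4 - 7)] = (2*r^2 + 28*r - 49)/(r^2 + 14*r + 49)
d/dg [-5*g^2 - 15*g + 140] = -10*g - 15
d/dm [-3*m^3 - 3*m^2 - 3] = 3*m*(-3*m - 2)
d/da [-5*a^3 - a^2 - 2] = a*(-15*a - 2)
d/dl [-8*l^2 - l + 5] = -16*l - 1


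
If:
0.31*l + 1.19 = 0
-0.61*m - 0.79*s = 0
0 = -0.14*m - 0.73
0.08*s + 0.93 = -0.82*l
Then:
No Solution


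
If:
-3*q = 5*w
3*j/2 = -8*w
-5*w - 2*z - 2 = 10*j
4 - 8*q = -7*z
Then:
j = -32/365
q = -2/73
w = 6/365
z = -44/73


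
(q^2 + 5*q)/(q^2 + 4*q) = (q + 5)/(q + 4)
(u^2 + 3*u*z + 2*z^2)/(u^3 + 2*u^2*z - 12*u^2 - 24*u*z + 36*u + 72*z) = (u + z)/(u^2 - 12*u + 36)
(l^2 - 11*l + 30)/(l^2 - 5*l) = (l - 6)/l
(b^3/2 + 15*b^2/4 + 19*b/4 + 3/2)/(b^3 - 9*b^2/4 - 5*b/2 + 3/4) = (2*b^2 + 13*b + 6)/(4*b^2 - 13*b + 3)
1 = 1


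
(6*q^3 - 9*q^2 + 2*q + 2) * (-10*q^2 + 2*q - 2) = -60*q^5 + 102*q^4 - 50*q^3 + 2*q^2 - 4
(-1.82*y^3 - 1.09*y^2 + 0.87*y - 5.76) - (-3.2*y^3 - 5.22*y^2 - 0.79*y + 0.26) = 1.38*y^3 + 4.13*y^2 + 1.66*y - 6.02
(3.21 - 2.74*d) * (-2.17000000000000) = 5.9458*d - 6.9657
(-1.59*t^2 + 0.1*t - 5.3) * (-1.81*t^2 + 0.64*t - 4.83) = 2.8779*t^4 - 1.1986*t^3 + 17.3367*t^2 - 3.875*t + 25.599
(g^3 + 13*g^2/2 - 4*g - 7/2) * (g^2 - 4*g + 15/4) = g^5 + 5*g^4/2 - 105*g^3/4 + 295*g^2/8 - g - 105/8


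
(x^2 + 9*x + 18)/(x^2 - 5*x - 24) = (x + 6)/(x - 8)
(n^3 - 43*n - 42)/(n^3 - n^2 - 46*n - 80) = (-n^3 + 43*n + 42)/(-n^3 + n^2 + 46*n + 80)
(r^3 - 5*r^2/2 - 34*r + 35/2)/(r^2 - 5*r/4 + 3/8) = 4*(r^2 - 2*r - 35)/(4*r - 3)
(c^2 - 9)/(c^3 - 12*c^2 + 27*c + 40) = (c^2 - 9)/(c^3 - 12*c^2 + 27*c + 40)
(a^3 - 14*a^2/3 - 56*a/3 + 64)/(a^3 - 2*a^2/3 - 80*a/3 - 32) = (3*a - 8)/(3*a + 4)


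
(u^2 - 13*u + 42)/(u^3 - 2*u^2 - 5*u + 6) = (u^2 - 13*u + 42)/(u^3 - 2*u^2 - 5*u + 6)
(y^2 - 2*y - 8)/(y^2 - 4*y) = (y + 2)/y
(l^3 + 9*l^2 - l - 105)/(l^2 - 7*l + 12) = (l^2 + 12*l + 35)/(l - 4)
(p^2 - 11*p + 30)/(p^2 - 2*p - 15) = (p - 6)/(p + 3)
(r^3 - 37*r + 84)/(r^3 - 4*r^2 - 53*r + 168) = (r - 4)/(r - 8)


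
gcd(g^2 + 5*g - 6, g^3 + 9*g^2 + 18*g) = g + 6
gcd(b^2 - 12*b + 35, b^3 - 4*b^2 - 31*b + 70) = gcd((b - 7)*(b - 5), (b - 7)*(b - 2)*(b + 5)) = b - 7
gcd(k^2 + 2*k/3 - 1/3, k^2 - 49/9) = 1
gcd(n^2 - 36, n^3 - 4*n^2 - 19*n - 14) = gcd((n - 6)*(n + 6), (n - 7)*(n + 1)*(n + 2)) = 1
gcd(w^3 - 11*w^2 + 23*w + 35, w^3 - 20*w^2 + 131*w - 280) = w^2 - 12*w + 35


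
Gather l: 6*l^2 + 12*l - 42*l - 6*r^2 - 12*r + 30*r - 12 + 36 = 6*l^2 - 30*l - 6*r^2 + 18*r + 24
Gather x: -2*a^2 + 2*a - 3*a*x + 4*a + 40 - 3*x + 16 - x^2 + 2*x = -2*a^2 + 6*a - x^2 + x*(-3*a - 1) + 56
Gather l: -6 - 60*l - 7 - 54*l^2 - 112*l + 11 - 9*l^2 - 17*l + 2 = -63*l^2 - 189*l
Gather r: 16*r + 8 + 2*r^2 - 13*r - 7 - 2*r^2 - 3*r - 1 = 0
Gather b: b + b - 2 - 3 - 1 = 2*b - 6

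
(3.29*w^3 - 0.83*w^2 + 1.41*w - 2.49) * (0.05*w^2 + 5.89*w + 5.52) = 0.1645*w^5 + 19.3366*w^4 + 13.3426*w^3 + 3.5988*w^2 - 6.8829*w - 13.7448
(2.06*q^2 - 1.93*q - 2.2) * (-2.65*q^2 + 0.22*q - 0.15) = -5.459*q^4 + 5.5677*q^3 + 5.0964*q^2 - 0.1945*q + 0.33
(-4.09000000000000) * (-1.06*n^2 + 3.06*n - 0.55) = 4.3354*n^2 - 12.5154*n + 2.2495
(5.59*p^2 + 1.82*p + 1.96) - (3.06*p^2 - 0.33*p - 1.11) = 2.53*p^2 + 2.15*p + 3.07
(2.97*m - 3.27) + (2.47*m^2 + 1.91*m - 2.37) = 2.47*m^2 + 4.88*m - 5.64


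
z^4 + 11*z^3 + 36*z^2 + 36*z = z*(z + 2)*(z + 3)*(z + 6)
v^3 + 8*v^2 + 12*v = v*(v + 2)*(v + 6)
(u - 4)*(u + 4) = u^2 - 16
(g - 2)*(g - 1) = g^2 - 3*g + 2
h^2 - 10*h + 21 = (h - 7)*(h - 3)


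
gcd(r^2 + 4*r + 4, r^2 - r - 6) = r + 2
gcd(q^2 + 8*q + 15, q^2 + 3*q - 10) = q + 5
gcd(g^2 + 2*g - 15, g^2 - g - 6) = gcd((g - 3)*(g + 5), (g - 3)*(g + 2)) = g - 3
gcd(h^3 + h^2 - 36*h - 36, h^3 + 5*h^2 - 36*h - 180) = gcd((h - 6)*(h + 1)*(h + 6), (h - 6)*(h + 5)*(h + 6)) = h^2 - 36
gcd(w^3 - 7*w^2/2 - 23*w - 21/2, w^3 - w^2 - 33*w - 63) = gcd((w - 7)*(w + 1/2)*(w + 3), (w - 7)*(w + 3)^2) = w^2 - 4*w - 21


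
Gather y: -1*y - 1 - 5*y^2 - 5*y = -5*y^2 - 6*y - 1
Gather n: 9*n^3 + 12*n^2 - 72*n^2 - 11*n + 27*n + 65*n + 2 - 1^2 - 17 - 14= 9*n^3 - 60*n^2 + 81*n - 30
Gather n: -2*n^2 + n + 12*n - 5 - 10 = -2*n^2 + 13*n - 15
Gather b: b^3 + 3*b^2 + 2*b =b^3 + 3*b^2 + 2*b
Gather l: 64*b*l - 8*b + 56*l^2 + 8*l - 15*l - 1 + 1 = -8*b + 56*l^2 + l*(64*b - 7)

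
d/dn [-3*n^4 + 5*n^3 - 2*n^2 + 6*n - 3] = -12*n^3 + 15*n^2 - 4*n + 6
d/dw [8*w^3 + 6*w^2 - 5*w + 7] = 24*w^2 + 12*w - 5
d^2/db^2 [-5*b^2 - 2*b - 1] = -10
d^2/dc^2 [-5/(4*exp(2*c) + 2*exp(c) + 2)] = 5*(-2*(4*exp(c) + 1)^2*exp(c) + (8*exp(c) + 1)*(2*exp(2*c) + exp(c) + 1))*exp(c)/(2*(2*exp(2*c) + exp(c) + 1)^3)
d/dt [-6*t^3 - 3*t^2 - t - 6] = -18*t^2 - 6*t - 1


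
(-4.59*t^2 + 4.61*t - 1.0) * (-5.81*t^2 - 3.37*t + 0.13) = 26.6679*t^4 - 11.3158*t^3 - 10.3224*t^2 + 3.9693*t - 0.13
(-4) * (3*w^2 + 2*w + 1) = -12*w^2 - 8*w - 4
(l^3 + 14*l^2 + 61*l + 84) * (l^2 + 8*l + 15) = l^5 + 22*l^4 + 188*l^3 + 782*l^2 + 1587*l + 1260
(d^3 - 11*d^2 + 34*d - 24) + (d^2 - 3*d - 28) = d^3 - 10*d^2 + 31*d - 52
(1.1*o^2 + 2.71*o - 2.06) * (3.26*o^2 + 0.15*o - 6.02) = 3.586*o^4 + 8.9996*o^3 - 12.9311*o^2 - 16.6232*o + 12.4012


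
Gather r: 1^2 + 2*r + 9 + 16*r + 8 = 18*r + 18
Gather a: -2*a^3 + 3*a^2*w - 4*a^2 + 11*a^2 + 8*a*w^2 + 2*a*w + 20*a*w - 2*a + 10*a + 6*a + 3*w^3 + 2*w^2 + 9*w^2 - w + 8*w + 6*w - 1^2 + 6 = -2*a^3 + a^2*(3*w + 7) + a*(8*w^2 + 22*w + 14) + 3*w^3 + 11*w^2 + 13*w + 5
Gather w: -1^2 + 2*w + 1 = 2*w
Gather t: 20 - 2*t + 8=28 - 2*t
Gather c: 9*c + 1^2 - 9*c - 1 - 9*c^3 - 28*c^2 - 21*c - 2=-9*c^3 - 28*c^2 - 21*c - 2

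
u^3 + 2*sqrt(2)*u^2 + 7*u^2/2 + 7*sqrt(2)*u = u*(u + 7/2)*(u + 2*sqrt(2))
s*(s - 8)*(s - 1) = s^3 - 9*s^2 + 8*s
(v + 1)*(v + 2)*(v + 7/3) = v^3 + 16*v^2/3 + 9*v + 14/3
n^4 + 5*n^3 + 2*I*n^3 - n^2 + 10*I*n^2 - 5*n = n*(n + 5)*(n + I)^2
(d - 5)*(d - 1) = d^2 - 6*d + 5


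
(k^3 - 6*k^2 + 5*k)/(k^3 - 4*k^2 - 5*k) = (k - 1)/(k + 1)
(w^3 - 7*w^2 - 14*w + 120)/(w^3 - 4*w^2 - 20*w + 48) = (w - 5)/(w - 2)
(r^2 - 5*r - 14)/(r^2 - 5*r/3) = 3*(r^2 - 5*r - 14)/(r*(3*r - 5))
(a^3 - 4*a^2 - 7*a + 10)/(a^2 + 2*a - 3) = (a^2 - 3*a - 10)/(a + 3)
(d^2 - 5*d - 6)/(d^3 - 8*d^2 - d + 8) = (d - 6)/(d^2 - 9*d + 8)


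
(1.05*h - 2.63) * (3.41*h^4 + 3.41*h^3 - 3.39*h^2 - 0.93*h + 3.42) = 3.5805*h^5 - 5.3878*h^4 - 12.5278*h^3 + 7.9392*h^2 + 6.0369*h - 8.9946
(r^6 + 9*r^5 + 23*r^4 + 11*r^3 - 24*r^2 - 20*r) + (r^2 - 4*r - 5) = r^6 + 9*r^5 + 23*r^4 + 11*r^3 - 23*r^2 - 24*r - 5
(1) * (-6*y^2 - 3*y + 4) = -6*y^2 - 3*y + 4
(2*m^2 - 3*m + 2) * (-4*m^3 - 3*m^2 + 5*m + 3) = -8*m^5 + 6*m^4 + 11*m^3 - 15*m^2 + m + 6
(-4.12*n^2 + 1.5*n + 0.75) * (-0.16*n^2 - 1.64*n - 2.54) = 0.6592*n^4 + 6.5168*n^3 + 7.8848*n^2 - 5.04*n - 1.905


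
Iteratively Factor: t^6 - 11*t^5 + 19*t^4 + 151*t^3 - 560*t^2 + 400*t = (t - 1)*(t^5 - 10*t^4 + 9*t^3 + 160*t^2 - 400*t) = (t - 1)*(t + 4)*(t^4 - 14*t^3 + 65*t^2 - 100*t) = t*(t - 1)*(t + 4)*(t^3 - 14*t^2 + 65*t - 100) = t*(t - 4)*(t - 1)*(t + 4)*(t^2 - 10*t + 25) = t*(t - 5)*(t - 4)*(t - 1)*(t + 4)*(t - 5)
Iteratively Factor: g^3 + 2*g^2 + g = (g + 1)*(g^2 + g) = g*(g + 1)*(g + 1)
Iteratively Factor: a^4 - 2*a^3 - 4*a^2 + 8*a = (a)*(a^3 - 2*a^2 - 4*a + 8) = a*(a - 2)*(a^2 - 4) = a*(a - 2)^2*(a + 2)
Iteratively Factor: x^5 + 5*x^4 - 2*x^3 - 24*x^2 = (x)*(x^4 + 5*x^3 - 2*x^2 - 24*x) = x*(x + 4)*(x^3 + x^2 - 6*x) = x*(x + 3)*(x + 4)*(x^2 - 2*x) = x*(x - 2)*(x + 3)*(x + 4)*(x)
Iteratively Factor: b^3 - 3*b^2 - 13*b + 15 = (b - 5)*(b^2 + 2*b - 3) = (b - 5)*(b + 3)*(b - 1)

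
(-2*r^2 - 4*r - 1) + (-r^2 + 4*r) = -3*r^2 - 1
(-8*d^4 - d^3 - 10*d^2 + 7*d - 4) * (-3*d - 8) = 24*d^5 + 67*d^4 + 38*d^3 + 59*d^2 - 44*d + 32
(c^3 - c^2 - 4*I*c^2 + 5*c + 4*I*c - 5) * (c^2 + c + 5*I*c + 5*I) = c^5 + I*c^4 + 24*c^3 + 24*I*c^2 - 25*c - 25*I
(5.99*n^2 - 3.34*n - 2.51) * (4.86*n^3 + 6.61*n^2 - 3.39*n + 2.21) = 29.1114*n^5 + 23.3615*n^4 - 54.5821*n^3 + 7.9694*n^2 + 1.1275*n - 5.5471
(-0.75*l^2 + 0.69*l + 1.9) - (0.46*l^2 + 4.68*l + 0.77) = -1.21*l^2 - 3.99*l + 1.13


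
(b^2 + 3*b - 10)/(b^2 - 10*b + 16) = (b + 5)/(b - 8)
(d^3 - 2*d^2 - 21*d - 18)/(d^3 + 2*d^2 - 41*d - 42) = (d + 3)/(d + 7)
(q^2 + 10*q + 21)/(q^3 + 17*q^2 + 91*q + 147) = 1/(q + 7)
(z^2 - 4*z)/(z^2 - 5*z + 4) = z/(z - 1)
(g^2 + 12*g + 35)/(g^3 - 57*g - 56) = (g + 5)/(g^2 - 7*g - 8)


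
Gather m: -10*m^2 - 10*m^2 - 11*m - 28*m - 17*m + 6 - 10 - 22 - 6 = -20*m^2 - 56*m - 32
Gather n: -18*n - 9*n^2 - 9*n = -9*n^2 - 27*n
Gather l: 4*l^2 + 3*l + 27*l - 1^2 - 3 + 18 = 4*l^2 + 30*l + 14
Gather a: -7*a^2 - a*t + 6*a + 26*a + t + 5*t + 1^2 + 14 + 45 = -7*a^2 + a*(32 - t) + 6*t + 60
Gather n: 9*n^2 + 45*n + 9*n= 9*n^2 + 54*n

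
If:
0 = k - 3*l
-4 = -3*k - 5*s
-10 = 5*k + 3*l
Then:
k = -5/3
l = -5/9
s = 9/5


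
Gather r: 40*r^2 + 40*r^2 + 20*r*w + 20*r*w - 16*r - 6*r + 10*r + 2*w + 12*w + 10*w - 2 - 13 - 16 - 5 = 80*r^2 + r*(40*w - 12) + 24*w - 36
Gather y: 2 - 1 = 1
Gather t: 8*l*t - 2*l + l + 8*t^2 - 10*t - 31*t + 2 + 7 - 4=-l + 8*t^2 + t*(8*l - 41) + 5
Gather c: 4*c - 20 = 4*c - 20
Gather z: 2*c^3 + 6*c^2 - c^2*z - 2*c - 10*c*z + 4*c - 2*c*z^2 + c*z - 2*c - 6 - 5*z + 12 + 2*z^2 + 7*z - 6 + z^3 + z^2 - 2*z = 2*c^3 + 6*c^2 + z^3 + z^2*(3 - 2*c) + z*(-c^2 - 9*c)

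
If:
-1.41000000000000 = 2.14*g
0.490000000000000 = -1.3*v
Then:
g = -0.66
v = -0.38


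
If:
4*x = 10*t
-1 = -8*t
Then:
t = 1/8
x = 5/16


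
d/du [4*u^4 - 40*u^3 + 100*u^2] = 8*u*(2*u^2 - 15*u + 25)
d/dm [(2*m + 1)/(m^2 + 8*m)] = 2*(-m^2 - m - 4)/(m^2*(m^2 + 16*m + 64))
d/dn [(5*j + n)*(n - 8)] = 5*j + 2*n - 8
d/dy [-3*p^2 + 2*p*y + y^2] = 2*p + 2*y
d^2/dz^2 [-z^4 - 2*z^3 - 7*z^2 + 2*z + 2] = -12*z^2 - 12*z - 14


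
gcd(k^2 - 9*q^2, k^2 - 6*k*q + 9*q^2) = -k + 3*q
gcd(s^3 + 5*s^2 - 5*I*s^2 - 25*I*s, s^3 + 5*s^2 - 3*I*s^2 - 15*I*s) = s^2 + 5*s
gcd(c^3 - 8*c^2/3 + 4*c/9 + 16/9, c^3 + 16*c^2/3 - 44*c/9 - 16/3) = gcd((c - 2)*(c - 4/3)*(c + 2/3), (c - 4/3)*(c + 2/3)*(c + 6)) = c^2 - 2*c/3 - 8/9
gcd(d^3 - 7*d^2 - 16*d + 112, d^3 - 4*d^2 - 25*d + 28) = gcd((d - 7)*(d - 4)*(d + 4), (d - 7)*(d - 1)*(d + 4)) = d^2 - 3*d - 28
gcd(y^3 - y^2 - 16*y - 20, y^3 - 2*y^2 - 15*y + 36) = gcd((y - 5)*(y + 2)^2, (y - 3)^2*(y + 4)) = 1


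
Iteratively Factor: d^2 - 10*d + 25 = (d - 5)*(d - 5)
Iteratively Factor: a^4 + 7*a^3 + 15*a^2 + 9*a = (a + 3)*(a^3 + 4*a^2 + 3*a) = a*(a + 3)*(a^2 + 4*a + 3) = a*(a + 1)*(a + 3)*(a + 3)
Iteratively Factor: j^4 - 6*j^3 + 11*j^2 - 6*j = (j - 2)*(j^3 - 4*j^2 + 3*j) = (j - 2)*(j - 1)*(j^2 - 3*j) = (j - 3)*(j - 2)*(j - 1)*(j)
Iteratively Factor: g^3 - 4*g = (g - 2)*(g^2 + 2*g) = (g - 2)*(g + 2)*(g)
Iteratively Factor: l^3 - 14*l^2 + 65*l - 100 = (l - 4)*(l^2 - 10*l + 25) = (l - 5)*(l - 4)*(l - 5)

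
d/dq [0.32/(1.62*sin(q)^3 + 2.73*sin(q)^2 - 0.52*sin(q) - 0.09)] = (-1.5552*sin(q)^2 - 1.7472*sin(q) + 0.1664)*cos(q)/(1.62*sin(q)^3 + 2.73*sin(q)^2 - 0.52*sin(q) - 0.09)^2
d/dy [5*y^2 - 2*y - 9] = 10*y - 2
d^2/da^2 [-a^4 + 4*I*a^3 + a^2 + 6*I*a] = -12*a^2 + 24*I*a + 2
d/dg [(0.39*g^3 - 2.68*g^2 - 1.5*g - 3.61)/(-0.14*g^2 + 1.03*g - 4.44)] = (-0.0546*g^4 + 0.8034*g^3 - 8.1652*g^2 + 22.7876*g + 10.3783)/(0.0196*g^4 - 0.2884*g^3 + 2.3041*g^2 - 9.1464*g + 19.7136)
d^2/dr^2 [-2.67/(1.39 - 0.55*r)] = 1.61535/(0.55*r - 1.39)^3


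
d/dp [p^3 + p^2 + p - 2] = 3*p^2 + 2*p + 1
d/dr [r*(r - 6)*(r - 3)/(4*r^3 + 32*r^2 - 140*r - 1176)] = (17*r - 21)/(4*(r^3 + 21*r^2 + 147*r + 343))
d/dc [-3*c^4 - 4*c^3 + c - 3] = -12*c^3 - 12*c^2 + 1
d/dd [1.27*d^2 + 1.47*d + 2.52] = 2.54*d + 1.47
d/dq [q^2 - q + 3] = 2*q - 1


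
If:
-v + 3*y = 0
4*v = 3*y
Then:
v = 0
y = 0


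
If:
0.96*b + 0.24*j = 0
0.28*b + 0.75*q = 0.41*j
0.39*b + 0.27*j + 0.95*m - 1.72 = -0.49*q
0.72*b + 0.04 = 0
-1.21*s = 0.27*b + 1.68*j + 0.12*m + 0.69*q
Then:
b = -0.06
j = 0.22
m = 1.70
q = 0.14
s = -0.55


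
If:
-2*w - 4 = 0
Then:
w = -2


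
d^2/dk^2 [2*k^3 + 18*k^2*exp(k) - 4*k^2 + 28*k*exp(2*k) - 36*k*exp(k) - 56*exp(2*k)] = 18*k^2*exp(k) + 112*k*exp(2*k) + 36*k*exp(k) + 12*k - 112*exp(2*k) - 36*exp(k) - 8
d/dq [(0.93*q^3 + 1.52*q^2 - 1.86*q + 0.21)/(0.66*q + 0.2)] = (1.2276*q^3 + 1.5612*q^2 + 0.608*q - 0.5106)/(0.4356*q^2 + 0.264*q + 0.04)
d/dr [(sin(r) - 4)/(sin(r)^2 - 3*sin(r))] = (-cos(r) + 8/tan(r) - 12*cos(r)/sin(r)^2)/(sin(r) - 3)^2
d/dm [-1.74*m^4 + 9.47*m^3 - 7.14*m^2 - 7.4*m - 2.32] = -6.96*m^3 + 28.41*m^2 - 14.28*m - 7.4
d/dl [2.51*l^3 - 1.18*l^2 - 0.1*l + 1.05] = 7.53*l^2 - 2.36*l - 0.1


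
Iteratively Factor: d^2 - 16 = (d - 4)*(d + 4)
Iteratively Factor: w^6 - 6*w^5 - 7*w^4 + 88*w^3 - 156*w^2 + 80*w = (w - 2)*(w^5 - 4*w^4 - 15*w^3 + 58*w^2 - 40*w) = (w - 2)*(w - 1)*(w^4 - 3*w^3 - 18*w^2 + 40*w) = w*(w - 2)*(w - 1)*(w^3 - 3*w^2 - 18*w + 40) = w*(w - 5)*(w - 2)*(w - 1)*(w^2 + 2*w - 8) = w*(w - 5)*(w - 2)^2*(w - 1)*(w + 4)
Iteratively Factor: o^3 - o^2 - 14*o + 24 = (o + 4)*(o^2 - 5*o + 6) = (o - 3)*(o + 4)*(o - 2)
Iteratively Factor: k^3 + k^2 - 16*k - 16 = (k - 4)*(k^2 + 5*k + 4) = (k - 4)*(k + 4)*(k + 1)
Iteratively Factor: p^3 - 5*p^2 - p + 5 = (p - 1)*(p^2 - 4*p - 5) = (p - 1)*(p + 1)*(p - 5)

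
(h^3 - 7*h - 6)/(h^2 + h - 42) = (h^3 - 7*h - 6)/(h^2 + h - 42)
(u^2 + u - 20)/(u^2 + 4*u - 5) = (u - 4)/(u - 1)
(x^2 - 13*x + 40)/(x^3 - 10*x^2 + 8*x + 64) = (x - 5)/(x^2 - 2*x - 8)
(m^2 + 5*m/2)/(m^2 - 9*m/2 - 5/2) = m*(2*m + 5)/(2*m^2 - 9*m - 5)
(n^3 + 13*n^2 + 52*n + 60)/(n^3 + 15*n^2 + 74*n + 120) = (n + 2)/(n + 4)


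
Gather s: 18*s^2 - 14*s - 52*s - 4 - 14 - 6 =18*s^2 - 66*s - 24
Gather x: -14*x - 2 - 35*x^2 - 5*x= -35*x^2 - 19*x - 2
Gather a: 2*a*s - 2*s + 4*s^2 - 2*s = 2*a*s + 4*s^2 - 4*s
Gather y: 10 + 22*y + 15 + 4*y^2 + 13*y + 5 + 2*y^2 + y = 6*y^2 + 36*y + 30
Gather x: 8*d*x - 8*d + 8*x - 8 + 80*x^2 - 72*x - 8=-8*d + 80*x^2 + x*(8*d - 64) - 16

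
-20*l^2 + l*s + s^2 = (-4*l + s)*(5*l + s)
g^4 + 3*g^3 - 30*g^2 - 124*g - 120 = (g - 6)*(g + 2)^2*(g + 5)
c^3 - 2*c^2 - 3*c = c*(c - 3)*(c + 1)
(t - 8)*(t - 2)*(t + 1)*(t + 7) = t^4 - 2*t^3 - 57*t^2 + 58*t + 112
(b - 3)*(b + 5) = b^2 + 2*b - 15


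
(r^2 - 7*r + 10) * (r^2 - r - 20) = r^4 - 8*r^3 - 3*r^2 + 130*r - 200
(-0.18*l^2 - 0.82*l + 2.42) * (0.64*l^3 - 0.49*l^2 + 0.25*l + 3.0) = -0.1152*l^5 - 0.4366*l^4 + 1.9056*l^3 - 1.9308*l^2 - 1.855*l + 7.26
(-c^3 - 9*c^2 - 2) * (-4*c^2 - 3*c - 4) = 4*c^5 + 39*c^4 + 31*c^3 + 44*c^2 + 6*c + 8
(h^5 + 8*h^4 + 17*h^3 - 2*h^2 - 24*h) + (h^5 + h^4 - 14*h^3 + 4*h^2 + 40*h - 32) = 2*h^5 + 9*h^4 + 3*h^3 + 2*h^2 + 16*h - 32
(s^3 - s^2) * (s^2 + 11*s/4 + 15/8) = s^5 + 7*s^4/4 - 7*s^3/8 - 15*s^2/8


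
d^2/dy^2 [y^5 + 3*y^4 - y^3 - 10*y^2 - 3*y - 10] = 20*y^3 + 36*y^2 - 6*y - 20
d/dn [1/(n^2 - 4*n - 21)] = 2*(2 - n)/(-n^2 + 4*n + 21)^2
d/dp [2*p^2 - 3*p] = 4*p - 3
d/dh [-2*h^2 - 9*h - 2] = -4*h - 9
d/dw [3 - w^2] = -2*w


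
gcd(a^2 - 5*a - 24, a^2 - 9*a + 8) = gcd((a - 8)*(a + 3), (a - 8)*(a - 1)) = a - 8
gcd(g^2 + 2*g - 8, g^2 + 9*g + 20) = g + 4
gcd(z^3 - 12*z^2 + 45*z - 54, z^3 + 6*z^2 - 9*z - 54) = z - 3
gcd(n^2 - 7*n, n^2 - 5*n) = n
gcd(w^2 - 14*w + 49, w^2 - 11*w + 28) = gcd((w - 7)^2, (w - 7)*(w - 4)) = w - 7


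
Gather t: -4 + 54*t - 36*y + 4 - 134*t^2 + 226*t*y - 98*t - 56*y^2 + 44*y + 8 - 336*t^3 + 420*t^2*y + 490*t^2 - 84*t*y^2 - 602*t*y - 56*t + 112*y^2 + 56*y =-336*t^3 + t^2*(420*y + 356) + t*(-84*y^2 - 376*y - 100) + 56*y^2 + 64*y + 8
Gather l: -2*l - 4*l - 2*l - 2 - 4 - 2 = -8*l - 8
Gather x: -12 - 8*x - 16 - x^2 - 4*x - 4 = -x^2 - 12*x - 32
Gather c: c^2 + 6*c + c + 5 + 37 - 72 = c^2 + 7*c - 30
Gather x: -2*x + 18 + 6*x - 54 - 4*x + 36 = 0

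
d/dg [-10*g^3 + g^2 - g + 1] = -30*g^2 + 2*g - 1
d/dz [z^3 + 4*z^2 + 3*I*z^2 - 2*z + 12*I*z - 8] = 3*z^2 + z*(8 + 6*I) - 2 + 12*I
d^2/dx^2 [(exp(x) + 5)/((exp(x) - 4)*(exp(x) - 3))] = (exp(4*x) + 27*exp(3*x) - 177*exp(2*x) + 89*exp(x) + 564)*exp(x)/(exp(6*x) - 21*exp(5*x) + 183*exp(4*x) - 847*exp(3*x) + 2196*exp(2*x) - 3024*exp(x) + 1728)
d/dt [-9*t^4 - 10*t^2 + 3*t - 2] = -36*t^3 - 20*t + 3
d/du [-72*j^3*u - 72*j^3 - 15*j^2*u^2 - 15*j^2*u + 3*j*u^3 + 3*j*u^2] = 3*j*(-24*j^2 - 10*j*u - 5*j + 3*u^2 + 2*u)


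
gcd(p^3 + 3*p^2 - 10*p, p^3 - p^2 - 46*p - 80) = p + 5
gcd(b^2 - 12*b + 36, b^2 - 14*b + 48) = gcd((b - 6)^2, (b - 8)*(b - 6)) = b - 6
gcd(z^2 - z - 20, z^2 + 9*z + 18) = 1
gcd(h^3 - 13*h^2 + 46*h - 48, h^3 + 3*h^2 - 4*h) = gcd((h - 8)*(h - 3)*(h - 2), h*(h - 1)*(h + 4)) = 1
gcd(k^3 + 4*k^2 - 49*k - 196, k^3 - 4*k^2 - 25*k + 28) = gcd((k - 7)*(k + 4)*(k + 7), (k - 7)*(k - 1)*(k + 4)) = k^2 - 3*k - 28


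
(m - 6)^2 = m^2 - 12*m + 36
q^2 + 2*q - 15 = (q - 3)*(q + 5)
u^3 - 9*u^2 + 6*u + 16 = (u - 8)*(u - 2)*(u + 1)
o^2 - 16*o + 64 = (o - 8)^2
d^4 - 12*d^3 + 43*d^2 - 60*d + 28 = (d - 7)*(d - 2)^2*(d - 1)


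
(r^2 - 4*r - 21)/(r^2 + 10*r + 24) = (r^2 - 4*r - 21)/(r^2 + 10*r + 24)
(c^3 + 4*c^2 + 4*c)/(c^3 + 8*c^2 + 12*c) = (c + 2)/(c + 6)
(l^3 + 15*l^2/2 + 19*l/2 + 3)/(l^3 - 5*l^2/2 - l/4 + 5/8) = 4*(l^2 + 7*l + 6)/(4*l^2 - 12*l + 5)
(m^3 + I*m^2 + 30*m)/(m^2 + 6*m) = (m^2 + I*m + 30)/(m + 6)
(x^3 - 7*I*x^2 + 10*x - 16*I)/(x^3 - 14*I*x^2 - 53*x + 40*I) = (x + 2*I)/(x - 5*I)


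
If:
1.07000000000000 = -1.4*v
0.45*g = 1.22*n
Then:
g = 2.71111111111111*n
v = -0.76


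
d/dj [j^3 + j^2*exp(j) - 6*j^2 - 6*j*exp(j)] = j^2*exp(j) + 3*j^2 - 4*j*exp(j) - 12*j - 6*exp(j)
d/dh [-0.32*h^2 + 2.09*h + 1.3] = 2.09 - 0.64*h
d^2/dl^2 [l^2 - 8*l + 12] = 2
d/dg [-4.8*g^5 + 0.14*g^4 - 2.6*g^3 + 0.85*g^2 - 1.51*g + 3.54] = -24.0*g^4 + 0.56*g^3 - 7.8*g^2 + 1.7*g - 1.51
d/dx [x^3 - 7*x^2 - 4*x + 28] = 3*x^2 - 14*x - 4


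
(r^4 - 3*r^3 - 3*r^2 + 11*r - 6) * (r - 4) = r^5 - 7*r^4 + 9*r^3 + 23*r^2 - 50*r + 24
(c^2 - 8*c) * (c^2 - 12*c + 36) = c^4 - 20*c^3 + 132*c^2 - 288*c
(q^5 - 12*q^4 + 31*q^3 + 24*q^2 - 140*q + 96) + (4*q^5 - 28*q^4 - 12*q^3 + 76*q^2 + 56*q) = 5*q^5 - 40*q^4 + 19*q^3 + 100*q^2 - 84*q + 96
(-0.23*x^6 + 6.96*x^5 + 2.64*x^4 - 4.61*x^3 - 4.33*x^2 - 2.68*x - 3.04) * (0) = 0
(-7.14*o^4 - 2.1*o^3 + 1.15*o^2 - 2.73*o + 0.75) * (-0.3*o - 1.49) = 2.142*o^5 + 11.2686*o^4 + 2.784*o^3 - 0.8945*o^2 + 3.8427*o - 1.1175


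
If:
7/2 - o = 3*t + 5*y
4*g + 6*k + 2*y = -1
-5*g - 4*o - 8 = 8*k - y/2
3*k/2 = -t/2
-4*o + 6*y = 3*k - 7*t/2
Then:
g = -10107/3032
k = 435/379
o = 321/1516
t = -1305/379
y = 4129/1516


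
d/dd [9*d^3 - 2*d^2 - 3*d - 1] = 27*d^2 - 4*d - 3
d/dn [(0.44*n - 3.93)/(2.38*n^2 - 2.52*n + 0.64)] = (-1.0472*n^2 + 18.7068*n - 9.622)/(5.6644*n^4 - 11.9952*n^3 + 9.3968*n^2 - 3.2256*n + 0.4096)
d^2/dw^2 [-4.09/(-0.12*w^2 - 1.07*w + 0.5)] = (-0.117792*w^2 - 1.050312*w + 4.09*(0.24*w + 1.07)*(0.48*w + 2.14) + 0.4908)/(0.12*w^2 + 1.07*w - 0.5)^3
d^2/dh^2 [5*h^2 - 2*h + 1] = 10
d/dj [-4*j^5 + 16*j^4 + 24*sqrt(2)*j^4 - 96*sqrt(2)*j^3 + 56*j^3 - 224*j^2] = 4*j*(-5*j^3 + 16*j^2 + 24*sqrt(2)*j^2 - 72*sqrt(2)*j + 42*j - 112)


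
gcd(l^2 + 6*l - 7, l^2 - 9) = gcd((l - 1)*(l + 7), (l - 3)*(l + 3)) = 1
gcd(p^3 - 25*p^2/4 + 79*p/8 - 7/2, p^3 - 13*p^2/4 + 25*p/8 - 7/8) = p^2 - 9*p/4 + 7/8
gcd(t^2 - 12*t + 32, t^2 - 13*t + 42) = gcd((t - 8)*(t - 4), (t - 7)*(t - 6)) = 1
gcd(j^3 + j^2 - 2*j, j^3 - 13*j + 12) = j - 1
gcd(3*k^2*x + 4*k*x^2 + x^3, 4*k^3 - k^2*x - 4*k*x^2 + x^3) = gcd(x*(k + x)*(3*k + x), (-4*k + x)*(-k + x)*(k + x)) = k + x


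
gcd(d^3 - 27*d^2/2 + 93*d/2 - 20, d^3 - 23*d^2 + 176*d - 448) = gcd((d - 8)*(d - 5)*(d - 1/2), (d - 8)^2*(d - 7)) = d - 8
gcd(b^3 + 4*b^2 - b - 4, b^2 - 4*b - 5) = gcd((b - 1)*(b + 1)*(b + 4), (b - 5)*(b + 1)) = b + 1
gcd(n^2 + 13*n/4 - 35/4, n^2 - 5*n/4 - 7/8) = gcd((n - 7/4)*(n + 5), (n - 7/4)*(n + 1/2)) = n - 7/4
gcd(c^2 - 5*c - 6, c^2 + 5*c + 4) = c + 1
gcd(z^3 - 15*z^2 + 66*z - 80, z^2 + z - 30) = z - 5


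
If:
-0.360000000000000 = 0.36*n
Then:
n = -1.00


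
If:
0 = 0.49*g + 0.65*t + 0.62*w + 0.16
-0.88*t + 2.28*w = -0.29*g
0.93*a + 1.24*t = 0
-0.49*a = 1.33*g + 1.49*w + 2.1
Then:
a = -0.87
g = -1.80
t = 0.65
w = 0.48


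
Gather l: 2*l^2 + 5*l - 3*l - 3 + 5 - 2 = 2*l^2 + 2*l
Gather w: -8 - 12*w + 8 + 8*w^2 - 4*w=8*w^2 - 16*w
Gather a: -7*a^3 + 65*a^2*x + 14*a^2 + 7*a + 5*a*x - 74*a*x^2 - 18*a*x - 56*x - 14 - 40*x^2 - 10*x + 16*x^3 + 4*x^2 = -7*a^3 + a^2*(65*x + 14) + a*(-74*x^2 - 13*x + 7) + 16*x^3 - 36*x^2 - 66*x - 14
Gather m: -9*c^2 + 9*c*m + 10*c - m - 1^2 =-9*c^2 + 10*c + m*(9*c - 1) - 1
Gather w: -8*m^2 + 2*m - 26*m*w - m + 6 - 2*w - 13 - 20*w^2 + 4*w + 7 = -8*m^2 + m - 20*w^2 + w*(2 - 26*m)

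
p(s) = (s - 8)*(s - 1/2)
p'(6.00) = 3.50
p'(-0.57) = -9.64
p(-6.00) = 91.00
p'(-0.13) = -8.76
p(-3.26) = 42.34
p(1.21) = -4.82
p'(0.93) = -6.64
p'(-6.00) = -20.50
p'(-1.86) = -12.22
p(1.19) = -4.70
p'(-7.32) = -23.14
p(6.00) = -11.00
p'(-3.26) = -15.02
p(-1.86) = 23.27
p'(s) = 2*s - 17/2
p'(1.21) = -6.08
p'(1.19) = -6.12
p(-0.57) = 9.17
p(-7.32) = 119.80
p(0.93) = -3.04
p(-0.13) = 5.12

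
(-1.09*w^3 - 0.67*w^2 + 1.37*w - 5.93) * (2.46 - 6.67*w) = 7.2703*w^4 + 1.7875*w^3 - 10.7861*w^2 + 42.9233*w - 14.5878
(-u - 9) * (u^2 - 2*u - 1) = -u^3 - 7*u^2 + 19*u + 9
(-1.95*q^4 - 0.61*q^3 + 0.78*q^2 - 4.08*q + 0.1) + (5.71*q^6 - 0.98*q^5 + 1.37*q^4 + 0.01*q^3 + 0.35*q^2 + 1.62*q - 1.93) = 5.71*q^6 - 0.98*q^5 - 0.58*q^4 - 0.6*q^3 + 1.13*q^2 - 2.46*q - 1.83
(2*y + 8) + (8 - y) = y + 16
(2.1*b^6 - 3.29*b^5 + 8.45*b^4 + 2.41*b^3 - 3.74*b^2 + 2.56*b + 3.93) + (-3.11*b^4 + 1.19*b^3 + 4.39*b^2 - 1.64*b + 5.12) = 2.1*b^6 - 3.29*b^5 + 5.34*b^4 + 3.6*b^3 + 0.649999999999999*b^2 + 0.92*b + 9.05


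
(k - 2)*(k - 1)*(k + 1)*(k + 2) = k^4 - 5*k^2 + 4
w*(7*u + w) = 7*u*w + w^2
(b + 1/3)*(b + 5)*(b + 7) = b^3 + 37*b^2/3 + 39*b + 35/3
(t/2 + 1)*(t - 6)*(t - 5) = t^3/2 - 9*t^2/2 + 4*t + 30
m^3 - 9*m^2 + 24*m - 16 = (m - 4)^2*(m - 1)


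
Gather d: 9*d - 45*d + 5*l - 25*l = -36*d - 20*l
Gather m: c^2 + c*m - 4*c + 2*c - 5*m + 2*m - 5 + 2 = c^2 - 2*c + m*(c - 3) - 3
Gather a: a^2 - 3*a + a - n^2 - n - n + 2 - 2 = a^2 - 2*a - n^2 - 2*n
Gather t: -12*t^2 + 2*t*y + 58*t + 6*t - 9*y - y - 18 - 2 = -12*t^2 + t*(2*y + 64) - 10*y - 20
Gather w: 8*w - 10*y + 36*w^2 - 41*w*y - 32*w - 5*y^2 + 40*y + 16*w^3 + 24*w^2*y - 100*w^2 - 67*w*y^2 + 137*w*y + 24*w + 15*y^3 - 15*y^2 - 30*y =16*w^3 + w^2*(24*y - 64) + w*(-67*y^2 + 96*y) + 15*y^3 - 20*y^2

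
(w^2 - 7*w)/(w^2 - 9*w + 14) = w/(w - 2)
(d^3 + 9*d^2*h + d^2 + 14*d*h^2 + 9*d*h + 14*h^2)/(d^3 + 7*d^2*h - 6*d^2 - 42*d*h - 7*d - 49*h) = (d + 2*h)/(d - 7)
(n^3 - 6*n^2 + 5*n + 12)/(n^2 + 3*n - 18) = (n^2 - 3*n - 4)/(n + 6)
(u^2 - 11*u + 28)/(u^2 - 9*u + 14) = (u - 4)/(u - 2)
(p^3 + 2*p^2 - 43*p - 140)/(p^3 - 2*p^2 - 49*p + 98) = (p^2 + 9*p + 20)/(p^2 + 5*p - 14)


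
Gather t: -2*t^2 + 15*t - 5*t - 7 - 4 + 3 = -2*t^2 + 10*t - 8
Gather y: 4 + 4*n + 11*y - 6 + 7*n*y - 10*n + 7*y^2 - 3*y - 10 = -6*n + 7*y^2 + y*(7*n + 8) - 12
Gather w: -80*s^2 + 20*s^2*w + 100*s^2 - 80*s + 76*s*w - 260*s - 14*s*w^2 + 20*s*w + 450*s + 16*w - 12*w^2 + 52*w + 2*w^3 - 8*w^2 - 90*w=20*s^2 + 110*s + 2*w^3 + w^2*(-14*s - 20) + w*(20*s^2 + 96*s - 22)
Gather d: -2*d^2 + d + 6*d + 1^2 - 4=-2*d^2 + 7*d - 3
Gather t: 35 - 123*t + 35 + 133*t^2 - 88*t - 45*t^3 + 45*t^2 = -45*t^3 + 178*t^2 - 211*t + 70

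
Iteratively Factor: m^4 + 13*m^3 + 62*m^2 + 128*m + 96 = (m + 4)*(m^3 + 9*m^2 + 26*m + 24) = (m + 3)*(m + 4)*(m^2 + 6*m + 8) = (m + 2)*(m + 3)*(m + 4)*(m + 4)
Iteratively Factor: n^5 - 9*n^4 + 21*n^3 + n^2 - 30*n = (n - 2)*(n^4 - 7*n^3 + 7*n^2 + 15*n) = (n - 3)*(n - 2)*(n^3 - 4*n^2 - 5*n) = n*(n - 3)*(n - 2)*(n^2 - 4*n - 5) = n*(n - 5)*(n - 3)*(n - 2)*(n + 1)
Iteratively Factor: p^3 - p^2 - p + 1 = (p - 1)*(p^2 - 1) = (p - 1)^2*(p + 1)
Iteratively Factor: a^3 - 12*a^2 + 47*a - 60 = (a - 4)*(a^2 - 8*a + 15) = (a - 5)*(a - 4)*(a - 3)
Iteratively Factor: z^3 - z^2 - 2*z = (z + 1)*(z^2 - 2*z) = z*(z + 1)*(z - 2)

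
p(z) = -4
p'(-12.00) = 0.00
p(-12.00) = -4.00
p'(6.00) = 0.00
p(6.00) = -4.00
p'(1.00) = 0.00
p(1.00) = -4.00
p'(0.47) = 0.00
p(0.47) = -4.00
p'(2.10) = 0.00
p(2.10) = -4.00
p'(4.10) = 0.00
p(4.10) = -4.00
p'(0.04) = 0.00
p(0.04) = -4.00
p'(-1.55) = 0.00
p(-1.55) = -4.00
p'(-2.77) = 0.00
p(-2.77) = -4.00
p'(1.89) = 0.00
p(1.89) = -4.00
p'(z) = 0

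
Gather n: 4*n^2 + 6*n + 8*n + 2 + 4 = 4*n^2 + 14*n + 6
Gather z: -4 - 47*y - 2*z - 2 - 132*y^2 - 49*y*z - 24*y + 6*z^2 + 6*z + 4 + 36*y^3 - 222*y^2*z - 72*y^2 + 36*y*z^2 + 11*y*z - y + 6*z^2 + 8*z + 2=36*y^3 - 204*y^2 - 72*y + z^2*(36*y + 12) + z*(-222*y^2 - 38*y + 12)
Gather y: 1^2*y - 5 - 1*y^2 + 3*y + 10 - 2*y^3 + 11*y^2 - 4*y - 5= -2*y^3 + 10*y^2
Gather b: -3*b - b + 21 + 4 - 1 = 24 - 4*b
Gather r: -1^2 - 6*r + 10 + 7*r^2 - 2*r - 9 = 7*r^2 - 8*r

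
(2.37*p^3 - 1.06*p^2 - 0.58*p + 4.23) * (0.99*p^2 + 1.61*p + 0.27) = 2.3463*p^5 + 2.7663*p^4 - 1.6409*p^3 + 2.9677*p^2 + 6.6537*p + 1.1421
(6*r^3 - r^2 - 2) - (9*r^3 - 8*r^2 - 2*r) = -3*r^3 + 7*r^2 + 2*r - 2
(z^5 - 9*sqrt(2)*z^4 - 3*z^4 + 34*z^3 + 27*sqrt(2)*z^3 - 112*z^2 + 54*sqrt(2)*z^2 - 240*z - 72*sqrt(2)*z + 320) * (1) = z^5 - 9*sqrt(2)*z^4 - 3*z^4 + 34*z^3 + 27*sqrt(2)*z^3 - 112*z^2 + 54*sqrt(2)*z^2 - 240*z - 72*sqrt(2)*z + 320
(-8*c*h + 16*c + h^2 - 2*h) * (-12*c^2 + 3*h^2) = 96*c^3*h - 192*c^3 - 12*c^2*h^2 + 24*c^2*h - 24*c*h^3 + 48*c*h^2 + 3*h^4 - 6*h^3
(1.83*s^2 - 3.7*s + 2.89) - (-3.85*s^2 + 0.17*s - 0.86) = 5.68*s^2 - 3.87*s + 3.75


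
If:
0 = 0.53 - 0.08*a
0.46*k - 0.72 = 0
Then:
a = 6.62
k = 1.57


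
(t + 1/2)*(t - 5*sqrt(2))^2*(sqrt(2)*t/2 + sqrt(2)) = sqrt(2)*t^4/2 - 10*t^3 + 5*sqrt(2)*t^3/4 - 25*t^2 + 51*sqrt(2)*t^2/2 - 10*t + 125*sqrt(2)*t/2 + 25*sqrt(2)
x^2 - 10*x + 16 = (x - 8)*(x - 2)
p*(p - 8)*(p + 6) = p^3 - 2*p^2 - 48*p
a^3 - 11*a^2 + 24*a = a*(a - 8)*(a - 3)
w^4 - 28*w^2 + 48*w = w*(w - 4)*(w - 2)*(w + 6)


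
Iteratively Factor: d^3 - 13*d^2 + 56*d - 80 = (d - 4)*(d^2 - 9*d + 20) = (d - 5)*(d - 4)*(d - 4)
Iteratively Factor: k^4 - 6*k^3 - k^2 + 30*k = (k)*(k^3 - 6*k^2 - k + 30) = k*(k + 2)*(k^2 - 8*k + 15) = k*(k - 3)*(k + 2)*(k - 5)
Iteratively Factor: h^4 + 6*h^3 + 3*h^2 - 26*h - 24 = (h + 4)*(h^3 + 2*h^2 - 5*h - 6) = (h + 1)*(h + 4)*(h^2 + h - 6) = (h + 1)*(h + 3)*(h + 4)*(h - 2)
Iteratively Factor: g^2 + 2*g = (g)*(g + 2)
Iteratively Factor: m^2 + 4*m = (m)*(m + 4)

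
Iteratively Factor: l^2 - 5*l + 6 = (l - 3)*(l - 2)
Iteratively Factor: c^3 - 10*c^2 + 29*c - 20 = (c - 5)*(c^2 - 5*c + 4) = (c - 5)*(c - 1)*(c - 4)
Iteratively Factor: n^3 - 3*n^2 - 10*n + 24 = (n - 2)*(n^2 - n - 12) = (n - 2)*(n + 3)*(n - 4)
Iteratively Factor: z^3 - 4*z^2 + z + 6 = (z - 3)*(z^2 - z - 2) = (z - 3)*(z - 2)*(z + 1)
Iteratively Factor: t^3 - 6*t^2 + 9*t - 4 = (t - 4)*(t^2 - 2*t + 1) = (t - 4)*(t - 1)*(t - 1)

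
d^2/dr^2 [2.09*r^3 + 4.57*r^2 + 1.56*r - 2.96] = 12.54*r + 9.14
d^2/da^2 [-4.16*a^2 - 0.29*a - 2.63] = -8.32000000000000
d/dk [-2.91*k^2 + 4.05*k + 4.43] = 4.05 - 5.82*k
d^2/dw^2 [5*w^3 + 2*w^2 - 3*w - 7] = 30*w + 4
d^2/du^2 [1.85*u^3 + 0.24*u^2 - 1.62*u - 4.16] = 11.1*u + 0.48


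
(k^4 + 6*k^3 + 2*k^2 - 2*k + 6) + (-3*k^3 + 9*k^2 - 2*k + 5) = k^4 + 3*k^3 + 11*k^2 - 4*k + 11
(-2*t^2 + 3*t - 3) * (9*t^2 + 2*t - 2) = -18*t^4 + 23*t^3 - 17*t^2 - 12*t + 6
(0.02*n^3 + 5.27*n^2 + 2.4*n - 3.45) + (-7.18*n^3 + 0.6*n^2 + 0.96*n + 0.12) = -7.16*n^3 + 5.87*n^2 + 3.36*n - 3.33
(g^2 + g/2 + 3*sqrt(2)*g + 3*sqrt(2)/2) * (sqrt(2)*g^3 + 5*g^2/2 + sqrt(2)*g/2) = sqrt(2)*g^5 + sqrt(2)*g^4/2 + 17*g^4/2 + 17*g^3/4 + 8*sqrt(2)*g^3 + 3*g^2 + 4*sqrt(2)*g^2 + 3*g/2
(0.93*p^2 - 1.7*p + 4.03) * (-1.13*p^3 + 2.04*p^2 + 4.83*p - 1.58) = -1.0509*p^5 + 3.8182*p^4 - 3.53*p^3 - 1.4592*p^2 + 22.1509*p - 6.3674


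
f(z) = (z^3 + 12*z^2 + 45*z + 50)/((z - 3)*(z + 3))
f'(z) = (3*z^2 + 24*z + 45)/((z - 3)*(z + 3)) - (z^3 + 12*z^2 + 45*z + 50)/((z - 3)*(z + 3)^2) - (z^3 + 12*z^2 + 45*z + 50)/((z - 3)^2*(z + 3))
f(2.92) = -651.63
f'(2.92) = -8332.35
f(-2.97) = 22.32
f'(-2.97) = -741.24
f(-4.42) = -0.08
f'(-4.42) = -0.30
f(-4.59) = -0.04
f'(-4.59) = -0.19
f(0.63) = -9.69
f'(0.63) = -8.55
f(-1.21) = -1.51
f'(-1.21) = -2.22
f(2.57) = -109.34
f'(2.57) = -287.47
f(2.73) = -182.68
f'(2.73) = -730.62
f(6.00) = 35.85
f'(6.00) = -4.93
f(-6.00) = -0.15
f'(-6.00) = 0.27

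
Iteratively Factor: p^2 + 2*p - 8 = (p - 2)*(p + 4)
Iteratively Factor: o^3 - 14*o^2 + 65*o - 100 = (o - 5)*(o^2 - 9*o + 20) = (o - 5)*(o - 4)*(o - 5)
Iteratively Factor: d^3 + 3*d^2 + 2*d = (d + 1)*(d^2 + 2*d) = (d + 1)*(d + 2)*(d)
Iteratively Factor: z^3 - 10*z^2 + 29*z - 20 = (z - 1)*(z^2 - 9*z + 20) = (z - 5)*(z - 1)*(z - 4)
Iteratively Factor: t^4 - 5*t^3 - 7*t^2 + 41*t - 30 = (t - 2)*(t^3 - 3*t^2 - 13*t + 15) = (t - 2)*(t + 3)*(t^2 - 6*t + 5) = (t - 2)*(t - 1)*(t + 3)*(t - 5)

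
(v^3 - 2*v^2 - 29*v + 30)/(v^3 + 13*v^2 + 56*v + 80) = (v^2 - 7*v + 6)/(v^2 + 8*v + 16)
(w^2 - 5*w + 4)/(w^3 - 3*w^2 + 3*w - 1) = (w - 4)/(w^2 - 2*w + 1)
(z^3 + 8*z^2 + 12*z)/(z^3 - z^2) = (z^2 + 8*z + 12)/(z*(z - 1))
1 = 1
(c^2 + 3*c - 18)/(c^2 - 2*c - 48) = (c - 3)/(c - 8)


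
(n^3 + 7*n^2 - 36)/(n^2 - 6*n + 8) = (n^2 + 9*n + 18)/(n - 4)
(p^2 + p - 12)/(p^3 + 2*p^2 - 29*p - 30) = (p^2 + p - 12)/(p^3 + 2*p^2 - 29*p - 30)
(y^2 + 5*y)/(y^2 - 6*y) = (y + 5)/(y - 6)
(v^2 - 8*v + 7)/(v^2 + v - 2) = (v - 7)/(v + 2)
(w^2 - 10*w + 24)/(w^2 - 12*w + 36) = (w - 4)/(w - 6)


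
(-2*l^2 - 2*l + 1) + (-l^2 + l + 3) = -3*l^2 - l + 4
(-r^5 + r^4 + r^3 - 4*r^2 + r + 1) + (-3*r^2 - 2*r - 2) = -r^5 + r^4 + r^3 - 7*r^2 - r - 1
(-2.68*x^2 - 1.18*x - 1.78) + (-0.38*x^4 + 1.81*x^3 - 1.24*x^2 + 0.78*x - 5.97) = -0.38*x^4 + 1.81*x^3 - 3.92*x^2 - 0.4*x - 7.75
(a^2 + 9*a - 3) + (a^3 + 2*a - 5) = a^3 + a^2 + 11*a - 8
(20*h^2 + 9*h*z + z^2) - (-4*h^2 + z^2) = 24*h^2 + 9*h*z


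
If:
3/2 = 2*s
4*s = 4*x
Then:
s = 3/4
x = 3/4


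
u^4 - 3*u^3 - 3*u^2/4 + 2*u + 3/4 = (u - 3)*(u - 1)*(u + 1/2)^2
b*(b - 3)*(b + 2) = b^3 - b^2 - 6*b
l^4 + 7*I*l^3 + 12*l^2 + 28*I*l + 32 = (l - 2*I)*(l - I)*(l + 2*I)*(l + 8*I)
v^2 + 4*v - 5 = (v - 1)*(v + 5)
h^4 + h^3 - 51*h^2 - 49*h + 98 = (h - 7)*(h - 1)*(h + 2)*(h + 7)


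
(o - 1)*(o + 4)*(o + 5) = o^3 + 8*o^2 + 11*o - 20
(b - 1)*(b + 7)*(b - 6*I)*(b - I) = b^4 + 6*b^3 - 7*I*b^3 - 13*b^2 - 42*I*b^2 - 36*b + 49*I*b + 42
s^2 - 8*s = s*(s - 8)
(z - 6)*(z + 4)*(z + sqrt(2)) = z^3 - 2*z^2 + sqrt(2)*z^2 - 24*z - 2*sqrt(2)*z - 24*sqrt(2)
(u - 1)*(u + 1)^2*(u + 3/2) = u^4 + 5*u^3/2 + u^2/2 - 5*u/2 - 3/2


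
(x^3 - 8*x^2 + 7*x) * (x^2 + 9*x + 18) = x^5 + x^4 - 47*x^3 - 81*x^2 + 126*x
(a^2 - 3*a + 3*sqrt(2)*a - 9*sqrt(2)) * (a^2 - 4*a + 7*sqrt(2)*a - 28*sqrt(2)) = a^4 - 7*a^3 + 10*sqrt(2)*a^3 - 70*sqrt(2)*a^2 + 54*a^2 - 294*a + 120*sqrt(2)*a + 504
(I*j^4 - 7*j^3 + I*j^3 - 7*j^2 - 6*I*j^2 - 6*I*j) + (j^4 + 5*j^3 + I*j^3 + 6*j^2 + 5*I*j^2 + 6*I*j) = j^4 + I*j^4 - 2*j^3 + 2*I*j^3 - j^2 - I*j^2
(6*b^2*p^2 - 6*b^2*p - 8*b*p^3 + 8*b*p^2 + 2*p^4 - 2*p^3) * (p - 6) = 6*b^2*p^3 - 42*b^2*p^2 + 36*b^2*p - 8*b*p^4 + 56*b*p^3 - 48*b*p^2 + 2*p^5 - 14*p^4 + 12*p^3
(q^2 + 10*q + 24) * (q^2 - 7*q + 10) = q^4 + 3*q^3 - 36*q^2 - 68*q + 240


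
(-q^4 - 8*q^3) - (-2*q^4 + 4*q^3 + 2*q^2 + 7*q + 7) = q^4 - 12*q^3 - 2*q^2 - 7*q - 7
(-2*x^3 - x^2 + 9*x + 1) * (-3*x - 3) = 6*x^4 + 9*x^3 - 24*x^2 - 30*x - 3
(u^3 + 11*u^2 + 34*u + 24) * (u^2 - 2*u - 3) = u^5 + 9*u^4 + 9*u^3 - 77*u^2 - 150*u - 72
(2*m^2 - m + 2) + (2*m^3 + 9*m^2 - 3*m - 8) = 2*m^3 + 11*m^2 - 4*m - 6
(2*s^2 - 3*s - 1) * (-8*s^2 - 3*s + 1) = -16*s^4 + 18*s^3 + 19*s^2 - 1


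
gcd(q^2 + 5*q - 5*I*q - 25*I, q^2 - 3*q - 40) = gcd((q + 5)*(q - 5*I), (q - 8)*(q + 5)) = q + 5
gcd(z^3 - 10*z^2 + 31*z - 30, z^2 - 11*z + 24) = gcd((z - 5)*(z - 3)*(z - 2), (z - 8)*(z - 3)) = z - 3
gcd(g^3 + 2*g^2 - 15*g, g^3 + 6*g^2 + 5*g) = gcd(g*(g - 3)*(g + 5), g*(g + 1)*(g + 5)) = g^2 + 5*g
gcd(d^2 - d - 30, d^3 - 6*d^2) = d - 6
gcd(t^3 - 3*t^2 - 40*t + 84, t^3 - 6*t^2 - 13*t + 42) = t^2 - 9*t + 14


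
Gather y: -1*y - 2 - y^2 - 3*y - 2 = -y^2 - 4*y - 4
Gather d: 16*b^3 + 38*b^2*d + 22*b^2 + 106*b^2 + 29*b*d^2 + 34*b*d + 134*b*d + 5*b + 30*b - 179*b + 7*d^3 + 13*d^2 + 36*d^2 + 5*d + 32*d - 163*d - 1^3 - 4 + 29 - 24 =16*b^3 + 128*b^2 - 144*b + 7*d^3 + d^2*(29*b + 49) + d*(38*b^2 + 168*b - 126)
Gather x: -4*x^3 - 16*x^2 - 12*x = -4*x^3 - 16*x^2 - 12*x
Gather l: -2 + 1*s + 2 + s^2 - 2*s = s^2 - s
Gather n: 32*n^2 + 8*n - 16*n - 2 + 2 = 32*n^2 - 8*n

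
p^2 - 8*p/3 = p*(p - 8/3)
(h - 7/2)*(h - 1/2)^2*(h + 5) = h^4 + h^3/2 - 75*h^2/4 + 143*h/8 - 35/8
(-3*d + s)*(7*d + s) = -21*d^2 + 4*d*s + s^2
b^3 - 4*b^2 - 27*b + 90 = (b - 6)*(b - 3)*(b + 5)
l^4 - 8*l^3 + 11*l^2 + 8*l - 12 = (l - 6)*(l - 2)*(l - 1)*(l + 1)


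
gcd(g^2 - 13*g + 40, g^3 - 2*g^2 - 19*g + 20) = g - 5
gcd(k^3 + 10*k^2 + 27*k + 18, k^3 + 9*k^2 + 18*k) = k^2 + 9*k + 18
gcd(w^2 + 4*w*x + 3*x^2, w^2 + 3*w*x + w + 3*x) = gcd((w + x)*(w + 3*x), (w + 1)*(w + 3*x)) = w + 3*x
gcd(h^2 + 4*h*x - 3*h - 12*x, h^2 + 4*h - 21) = h - 3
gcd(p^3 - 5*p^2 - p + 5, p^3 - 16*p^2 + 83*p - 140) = p - 5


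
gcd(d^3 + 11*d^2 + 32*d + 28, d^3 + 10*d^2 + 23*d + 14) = d^2 + 9*d + 14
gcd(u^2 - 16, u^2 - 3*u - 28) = u + 4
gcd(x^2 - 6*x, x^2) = x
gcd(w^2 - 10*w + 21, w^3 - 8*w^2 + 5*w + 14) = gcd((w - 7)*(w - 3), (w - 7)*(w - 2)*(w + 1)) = w - 7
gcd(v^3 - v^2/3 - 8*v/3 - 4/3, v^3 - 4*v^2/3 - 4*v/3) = v^2 - 4*v/3 - 4/3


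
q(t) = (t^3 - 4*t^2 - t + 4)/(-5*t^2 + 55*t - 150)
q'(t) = (10*t - 55)*(t^3 - 4*t^2 - t + 4)/(-5*t^2 + 55*t - 150)^2 + (3*t^2 - 8*t - 1)/(-5*t^2 + 55*t - 150) = (-t^4 + 22*t^3 - 135*t^2 + 248*t - 14)/(5*(t^4 - 22*t^3 + 181*t^2 - 660*t + 900))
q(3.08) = 0.28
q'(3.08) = 0.14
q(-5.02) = 0.40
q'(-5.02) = -0.13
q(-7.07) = 0.69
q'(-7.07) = -0.15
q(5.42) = 33.08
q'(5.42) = 14.21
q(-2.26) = 0.09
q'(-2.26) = -0.09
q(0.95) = -0.00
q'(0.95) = 0.06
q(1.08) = 0.01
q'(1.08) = 0.07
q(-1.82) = 0.05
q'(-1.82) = -0.07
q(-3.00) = 0.16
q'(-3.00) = -0.10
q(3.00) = 0.27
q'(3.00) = 0.16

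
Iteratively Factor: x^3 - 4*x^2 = (x)*(x^2 - 4*x) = x^2*(x - 4)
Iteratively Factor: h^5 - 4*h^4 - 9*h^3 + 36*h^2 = (h - 4)*(h^4 - 9*h^2) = (h - 4)*(h - 3)*(h^3 + 3*h^2) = h*(h - 4)*(h - 3)*(h^2 + 3*h) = h^2*(h - 4)*(h - 3)*(h + 3)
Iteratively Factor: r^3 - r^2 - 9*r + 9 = (r - 1)*(r^2 - 9) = (r - 3)*(r - 1)*(r + 3)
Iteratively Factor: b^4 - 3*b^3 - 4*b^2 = (b)*(b^3 - 3*b^2 - 4*b) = b^2*(b^2 - 3*b - 4) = b^2*(b + 1)*(b - 4)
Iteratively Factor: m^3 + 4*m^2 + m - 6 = (m + 2)*(m^2 + 2*m - 3) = (m + 2)*(m + 3)*(m - 1)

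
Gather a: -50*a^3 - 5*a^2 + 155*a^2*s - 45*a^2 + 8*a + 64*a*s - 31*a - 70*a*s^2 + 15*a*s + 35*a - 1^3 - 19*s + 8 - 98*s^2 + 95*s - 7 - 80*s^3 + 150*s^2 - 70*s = -50*a^3 + a^2*(155*s - 50) + a*(-70*s^2 + 79*s + 12) - 80*s^3 + 52*s^2 + 6*s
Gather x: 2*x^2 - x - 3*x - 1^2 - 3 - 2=2*x^2 - 4*x - 6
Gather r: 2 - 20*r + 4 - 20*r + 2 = 8 - 40*r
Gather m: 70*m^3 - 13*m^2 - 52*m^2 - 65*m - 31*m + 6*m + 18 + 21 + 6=70*m^3 - 65*m^2 - 90*m + 45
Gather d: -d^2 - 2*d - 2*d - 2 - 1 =-d^2 - 4*d - 3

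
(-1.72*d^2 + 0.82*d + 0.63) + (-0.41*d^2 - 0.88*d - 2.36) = -2.13*d^2 - 0.0600000000000001*d - 1.73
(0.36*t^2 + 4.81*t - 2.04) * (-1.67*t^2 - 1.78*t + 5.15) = -0.6012*t^4 - 8.6735*t^3 - 3.301*t^2 + 28.4027*t - 10.506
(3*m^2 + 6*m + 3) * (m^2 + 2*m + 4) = 3*m^4 + 12*m^3 + 27*m^2 + 30*m + 12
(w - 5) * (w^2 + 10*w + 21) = w^3 + 5*w^2 - 29*w - 105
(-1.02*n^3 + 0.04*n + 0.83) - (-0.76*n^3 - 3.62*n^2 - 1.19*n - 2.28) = -0.26*n^3 + 3.62*n^2 + 1.23*n + 3.11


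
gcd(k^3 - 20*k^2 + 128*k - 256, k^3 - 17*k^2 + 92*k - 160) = k^2 - 12*k + 32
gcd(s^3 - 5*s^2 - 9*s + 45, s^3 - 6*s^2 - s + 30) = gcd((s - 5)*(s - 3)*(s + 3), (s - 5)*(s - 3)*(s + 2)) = s^2 - 8*s + 15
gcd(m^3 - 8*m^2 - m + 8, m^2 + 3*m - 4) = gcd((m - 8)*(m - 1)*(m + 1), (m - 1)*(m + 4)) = m - 1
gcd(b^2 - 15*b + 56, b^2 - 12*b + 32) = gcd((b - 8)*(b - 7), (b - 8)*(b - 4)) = b - 8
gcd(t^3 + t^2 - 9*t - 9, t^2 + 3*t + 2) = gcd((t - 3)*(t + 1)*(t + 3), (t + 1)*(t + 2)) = t + 1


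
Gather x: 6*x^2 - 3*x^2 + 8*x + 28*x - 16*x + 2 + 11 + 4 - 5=3*x^2 + 20*x + 12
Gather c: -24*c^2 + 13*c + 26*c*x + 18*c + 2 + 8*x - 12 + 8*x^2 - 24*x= -24*c^2 + c*(26*x + 31) + 8*x^2 - 16*x - 10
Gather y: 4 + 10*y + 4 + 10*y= 20*y + 8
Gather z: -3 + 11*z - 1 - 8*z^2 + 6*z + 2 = -8*z^2 + 17*z - 2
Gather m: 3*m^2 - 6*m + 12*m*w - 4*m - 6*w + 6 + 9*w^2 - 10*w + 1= 3*m^2 + m*(12*w - 10) + 9*w^2 - 16*w + 7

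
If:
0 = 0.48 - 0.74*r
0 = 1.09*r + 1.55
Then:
No Solution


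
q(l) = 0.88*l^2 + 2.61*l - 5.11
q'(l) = 1.76*l + 2.61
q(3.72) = 16.78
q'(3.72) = 9.16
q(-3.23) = -4.36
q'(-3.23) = -3.07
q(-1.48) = -7.05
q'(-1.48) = 0.01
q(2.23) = 5.09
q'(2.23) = 6.53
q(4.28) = 22.18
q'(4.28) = 10.14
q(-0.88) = -6.73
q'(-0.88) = 1.06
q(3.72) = 16.78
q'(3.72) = 9.16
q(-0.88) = -6.73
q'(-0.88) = 1.06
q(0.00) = -5.11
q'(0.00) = 2.61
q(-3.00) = -5.02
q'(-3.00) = -2.67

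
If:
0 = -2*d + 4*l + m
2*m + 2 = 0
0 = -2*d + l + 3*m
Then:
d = -11/6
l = -2/3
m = -1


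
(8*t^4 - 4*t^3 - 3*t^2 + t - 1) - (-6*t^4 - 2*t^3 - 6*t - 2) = 14*t^4 - 2*t^3 - 3*t^2 + 7*t + 1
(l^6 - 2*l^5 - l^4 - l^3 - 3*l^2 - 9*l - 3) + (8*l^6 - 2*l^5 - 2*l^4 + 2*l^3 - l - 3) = 9*l^6 - 4*l^5 - 3*l^4 + l^3 - 3*l^2 - 10*l - 6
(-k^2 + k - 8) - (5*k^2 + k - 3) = -6*k^2 - 5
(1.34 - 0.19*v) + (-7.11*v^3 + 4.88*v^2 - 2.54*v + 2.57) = -7.11*v^3 + 4.88*v^2 - 2.73*v + 3.91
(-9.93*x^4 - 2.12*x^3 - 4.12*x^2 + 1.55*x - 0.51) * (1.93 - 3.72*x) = 36.9396*x^5 - 11.2785*x^4 + 11.2348*x^3 - 13.7176*x^2 + 4.8887*x - 0.9843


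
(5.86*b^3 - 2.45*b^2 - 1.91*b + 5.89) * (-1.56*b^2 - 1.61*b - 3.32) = -9.1416*b^5 - 5.6126*b^4 - 12.5311*b^3 + 2.0207*b^2 - 3.1417*b - 19.5548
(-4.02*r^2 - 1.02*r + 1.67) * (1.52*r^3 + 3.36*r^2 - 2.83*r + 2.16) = -6.1104*r^5 - 15.0576*r^4 + 10.4878*r^3 - 0.1854*r^2 - 6.9293*r + 3.6072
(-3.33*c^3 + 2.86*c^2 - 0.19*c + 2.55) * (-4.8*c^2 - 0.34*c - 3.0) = 15.984*c^5 - 12.5958*c^4 + 9.9296*c^3 - 20.7554*c^2 - 0.297*c - 7.65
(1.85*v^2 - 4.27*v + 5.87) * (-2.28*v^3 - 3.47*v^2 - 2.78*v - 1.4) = -4.218*v^5 + 3.3161*v^4 - 3.7097*v^3 - 11.0883*v^2 - 10.3406*v - 8.218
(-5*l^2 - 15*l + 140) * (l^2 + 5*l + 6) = -5*l^4 - 40*l^3 + 35*l^2 + 610*l + 840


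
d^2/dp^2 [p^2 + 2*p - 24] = 2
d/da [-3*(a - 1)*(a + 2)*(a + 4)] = -9*a^2 - 30*a - 6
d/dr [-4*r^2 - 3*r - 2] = -8*r - 3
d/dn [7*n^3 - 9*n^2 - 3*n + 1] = 21*n^2 - 18*n - 3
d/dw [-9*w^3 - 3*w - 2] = -27*w^2 - 3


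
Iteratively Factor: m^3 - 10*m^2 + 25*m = (m - 5)*(m^2 - 5*m) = (m - 5)^2*(m)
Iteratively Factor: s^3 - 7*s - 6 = (s + 1)*(s^2 - s - 6) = (s - 3)*(s + 1)*(s + 2)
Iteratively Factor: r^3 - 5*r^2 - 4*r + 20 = (r - 5)*(r^2 - 4) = (r - 5)*(r - 2)*(r + 2)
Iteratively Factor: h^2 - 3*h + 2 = (h - 2)*(h - 1)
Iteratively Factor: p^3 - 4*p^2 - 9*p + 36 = (p + 3)*(p^2 - 7*p + 12) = (p - 4)*(p + 3)*(p - 3)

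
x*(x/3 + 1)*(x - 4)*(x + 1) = x^4/3 - 13*x^2/3 - 4*x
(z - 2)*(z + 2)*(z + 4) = z^3 + 4*z^2 - 4*z - 16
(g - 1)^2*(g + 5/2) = g^3 + g^2/2 - 4*g + 5/2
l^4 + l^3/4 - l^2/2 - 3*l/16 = l*(l - 3/4)*(l + 1/2)^2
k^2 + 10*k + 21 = (k + 3)*(k + 7)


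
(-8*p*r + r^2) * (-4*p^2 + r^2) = 32*p^3*r - 4*p^2*r^2 - 8*p*r^3 + r^4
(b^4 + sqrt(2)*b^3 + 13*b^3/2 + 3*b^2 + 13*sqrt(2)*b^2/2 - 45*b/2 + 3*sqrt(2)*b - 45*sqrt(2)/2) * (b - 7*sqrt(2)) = b^5 - 6*sqrt(2)*b^4 + 13*b^4/2 - 39*sqrt(2)*b^3 - 11*b^3 - 227*b^2/2 - 18*sqrt(2)*b^2 - 42*b + 135*sqrt(2)*b + 315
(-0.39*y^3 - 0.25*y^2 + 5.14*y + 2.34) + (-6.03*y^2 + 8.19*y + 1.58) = -0.39*y^3 - 6.28*y^2 + 13.33*y + 3.92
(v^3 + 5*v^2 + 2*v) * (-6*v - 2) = -6*v^4 - 32*v^3 - 22*v^2 - 4*v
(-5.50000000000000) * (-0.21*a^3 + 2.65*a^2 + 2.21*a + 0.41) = 1.155*a^3 - 14.575*a^2 - 12.155*a - 2.255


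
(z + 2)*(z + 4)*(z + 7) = z^3 + 13*z^2 + 50*z + 56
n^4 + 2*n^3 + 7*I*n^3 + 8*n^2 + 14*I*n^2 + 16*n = n*(n + 2)*(n - I)*(n + 8*I)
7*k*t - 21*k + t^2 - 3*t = (7*k + t)*(t - 3)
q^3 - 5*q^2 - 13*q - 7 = (q - 7)*(q + 1)^2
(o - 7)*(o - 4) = o^2 - 11*o + 28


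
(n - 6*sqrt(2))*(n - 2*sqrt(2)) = n^2 - 8*sqrt(2)*n + 24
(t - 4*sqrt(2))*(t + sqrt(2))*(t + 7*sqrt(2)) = t^3 + 4*sqrt(2)*t^2 - 50*t - 56*sqrt(2)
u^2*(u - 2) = u^3 - 2*u^2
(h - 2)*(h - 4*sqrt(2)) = h^2 - 4*sqrt(2)*h - 2*h + 8*sqrt(2)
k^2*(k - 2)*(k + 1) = k^4 - k^3 - 2*k^2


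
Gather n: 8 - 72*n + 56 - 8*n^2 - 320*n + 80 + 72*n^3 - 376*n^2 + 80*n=72*n^3 - 384*n^2 - 312*n + 144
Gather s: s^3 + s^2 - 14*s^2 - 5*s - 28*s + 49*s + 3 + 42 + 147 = s^3 - 13*s^2 + 16*s + 192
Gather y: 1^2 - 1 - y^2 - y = -y^2 - y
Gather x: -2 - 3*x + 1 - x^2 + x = -x^2 - 2*x - 1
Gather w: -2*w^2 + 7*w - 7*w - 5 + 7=2 - 2*w^2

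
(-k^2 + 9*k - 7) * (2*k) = -2*k^3 + 18*k^2 - 14*k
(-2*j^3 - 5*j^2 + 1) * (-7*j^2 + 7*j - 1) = 14*j^5 + 21*j^4 - 33*j^3 - 2*j^2 + 7*j - 1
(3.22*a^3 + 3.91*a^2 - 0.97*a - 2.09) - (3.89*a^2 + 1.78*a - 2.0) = 3.22*a^3 + 0.02*a^2 - 2.75*a - 0.0899999999999999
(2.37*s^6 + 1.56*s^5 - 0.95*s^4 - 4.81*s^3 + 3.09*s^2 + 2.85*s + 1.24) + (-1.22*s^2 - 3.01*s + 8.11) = 2.37*s^6 + 1.56*s^5 - 0.95*s^4 - 4.81*s^3 + 1.87*s^2 - 0.16*s + 9.35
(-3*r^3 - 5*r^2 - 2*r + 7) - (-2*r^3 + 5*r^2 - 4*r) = -r^3 - 10*r^2 + 2*r + 7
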